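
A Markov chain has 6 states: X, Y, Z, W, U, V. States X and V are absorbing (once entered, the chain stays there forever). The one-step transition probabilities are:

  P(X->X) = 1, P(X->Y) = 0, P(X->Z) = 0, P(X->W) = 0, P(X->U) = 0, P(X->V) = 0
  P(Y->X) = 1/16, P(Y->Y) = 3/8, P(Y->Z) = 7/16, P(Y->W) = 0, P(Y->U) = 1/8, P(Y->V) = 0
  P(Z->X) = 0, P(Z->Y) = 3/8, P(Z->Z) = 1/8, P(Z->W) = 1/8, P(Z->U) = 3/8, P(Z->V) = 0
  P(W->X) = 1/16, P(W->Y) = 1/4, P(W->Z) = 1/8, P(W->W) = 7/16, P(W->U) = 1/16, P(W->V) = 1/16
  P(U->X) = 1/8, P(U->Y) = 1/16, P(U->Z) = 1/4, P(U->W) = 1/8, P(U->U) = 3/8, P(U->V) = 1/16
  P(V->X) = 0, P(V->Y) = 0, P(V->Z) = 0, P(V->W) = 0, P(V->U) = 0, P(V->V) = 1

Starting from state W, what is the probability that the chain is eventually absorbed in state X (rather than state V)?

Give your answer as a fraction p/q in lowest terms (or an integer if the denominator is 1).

Answer: 575/861

Derivation:
Let a_i = P(absorbed in X | start in state i).
Boundary conditions: a_X = 1, a_V = 0.
For each transient state i, a_i = sum_j P(i->j) * a_j:
  a_Y = 1/16*a_X + 3/8*a_Y + 7/16*a_Z + 0*a_W + 1/8*a_U + 0*a_V
  a_Z = 0*a_X + 3/8*a_Y + 1/8*a_Z + 1/8*a_W + 3/8*a_U + 0*a_V
  a_W = 1/16*a_X + 1/4*a_Y + 1/8*a_Z + 7/16*a_W + 1/16*a_U + 1/16*a_V
  a_U = 1/8*a_X + 1/16*a_Y + 1/4*a_Z + 1/8*a_W + 3/8*a_U + 1/16*a_V

Substituting a_X = 1 and a_V = 0, rearrange to (I - Q) a = r where r[i] = P(i -> X):
  [5/8, -7/16, 0, -1/8] . (a_Y, a_Z, a_W, a_U) = 1/16
  [-3/8, 7/8, -1/8, -3/8] . (a_Y, a_Z, a_W, a_U) = 0
  [-1/4, -1/8, 9/16, -1/16] . (a_Y, a_Z, a_W, a_U) = 1/16
  [-1/16, -1/4, -1/8, 5/8] . (a_Y, a_Z, a_W, a_U) = 1/8

Solving yields:
  a_Y = 628/861
  a_Z = 605/861
  a_W = 575/861
  a_U = 592/861

Starting state is W, so the absorption probability is a_W = 575/861.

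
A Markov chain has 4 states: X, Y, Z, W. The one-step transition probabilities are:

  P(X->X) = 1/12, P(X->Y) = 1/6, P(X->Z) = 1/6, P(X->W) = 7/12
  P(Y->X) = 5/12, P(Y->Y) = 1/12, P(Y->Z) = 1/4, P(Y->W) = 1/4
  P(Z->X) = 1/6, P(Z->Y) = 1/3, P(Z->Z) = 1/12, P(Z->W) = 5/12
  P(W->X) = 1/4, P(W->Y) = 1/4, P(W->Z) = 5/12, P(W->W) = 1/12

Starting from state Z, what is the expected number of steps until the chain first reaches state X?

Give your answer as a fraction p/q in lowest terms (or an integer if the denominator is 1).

Answer: 119/30

Derivation:
Let h_i = expected steps to first reach X from state i.
Boundary: h_X = 0.
First-step equations for the other states:
  h_Y = 1 + 5/12*h_X + 1/12*h_Y + 1/4*h_Z + 1/4*h_W
  h_Z = 1 + 1/6*h_X + 1/3*h_Y + 1/12*h_Z + 5/12*h_W
  h_W = 1 + 1/4*h_X + 1/4*h_Y + 5/12*h_Z + 1/12*h_W

Substituting h_X = 0 and rearranging gives the linear system (I - Q) h = 1:
  [11/12, -1/4, -1/4] . (h_Y, h_Z, h_W) = 1
  [-1/3, 11/12, -5/12] . (h_Y, h_Z, h_W) = 1
  [-1/4, -5/12, 11/12] . (h_Y, h_Z, h_W) = 1

Solving yields:
  h_Y = 16/5
  h_Z = 119/30
  h_W = 113/30

Starting state is Z, so the expected hitting time is h_Z = 119/30.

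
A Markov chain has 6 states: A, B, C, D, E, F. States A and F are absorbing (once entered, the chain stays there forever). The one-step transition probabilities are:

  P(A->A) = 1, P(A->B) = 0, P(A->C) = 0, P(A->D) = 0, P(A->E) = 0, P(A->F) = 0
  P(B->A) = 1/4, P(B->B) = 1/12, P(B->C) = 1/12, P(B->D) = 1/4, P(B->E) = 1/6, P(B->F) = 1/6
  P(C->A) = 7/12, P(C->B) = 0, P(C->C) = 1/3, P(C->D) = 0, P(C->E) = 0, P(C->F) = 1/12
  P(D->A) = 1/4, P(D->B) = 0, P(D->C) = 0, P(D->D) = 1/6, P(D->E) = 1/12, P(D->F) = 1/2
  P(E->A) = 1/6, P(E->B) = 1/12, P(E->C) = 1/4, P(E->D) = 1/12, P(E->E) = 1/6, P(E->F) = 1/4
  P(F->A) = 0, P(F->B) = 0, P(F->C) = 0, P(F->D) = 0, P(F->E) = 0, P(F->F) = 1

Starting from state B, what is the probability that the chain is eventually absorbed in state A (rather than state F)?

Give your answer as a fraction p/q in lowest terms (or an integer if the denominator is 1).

Let a_i = P(absorbed in A | start in state i).
Boundary conditions: a_A = 1, a_F = 0.
For each transient state i, a_i = sum_j P(i->j) * a_j:
  a_B = 1/4*a_A + 1/12*a_B + 1/12*a_C + 1/4*a_D + 1/6*a_E + 1/6*a_F
  a_C = 7/12*a_A + 0*a_B + 1/3*a_C + 0*a_D + 0*a_E + 1/12*a_F
  a_D = 1/4*a_A + 0*a_B + 0*a_C + 1/6*a_D + 1/12*a_E + 1/2*a_F
  a_E = 1/6*a_A + 1/12*a_B + 1/4*a_C + 1/12*a_D + 1/6*a_E + 1/4*a_F

Substituting a_A = 1 and a_F = 0, rearrange to (I - Q) a = r where r[i] = P(i -> A):
  [11/12, -1/12, -1/4, -1/6] . (a_B, a_C, a_D, a_E) = 1/4
  [0, 2/3, 0, 0] . (a_B, a_C, a_D, a_E) = 7/12
  [0, 0, 5/6, -1/12] . (a_B, a_C, a_D, a_E) = 1/4
  [-1/12, -1/4, -1/12, 5/6] . (a_B, a_C, a_D, a_E) = 1/6

Solving yields:
  a_B = 293/533
  a_C = 7/8
  a_D = 1515/4264
  a_E = 1179/2132

Starting state is B, so the absorption probability is a_B = 293/533.

Answer: 293/533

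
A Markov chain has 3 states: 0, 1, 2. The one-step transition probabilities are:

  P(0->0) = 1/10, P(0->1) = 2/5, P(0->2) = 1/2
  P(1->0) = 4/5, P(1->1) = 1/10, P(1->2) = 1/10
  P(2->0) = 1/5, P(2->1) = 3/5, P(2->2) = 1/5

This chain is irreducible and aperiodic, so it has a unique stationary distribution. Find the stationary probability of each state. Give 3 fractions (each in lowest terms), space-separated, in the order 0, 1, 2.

Answer: 22/59 62/177 49/177

Derivation:
The stationary distribution satisfies pi = pi * P, i.e.:
  pi_0 = 1/10*pi_0 + 4/5*pi_1 + 1/5*pi_2
  pi_1 = 2/5*pi_0 + 1/10*pi_1 + 3/5*pi_2
  pi_2 = 1/2*pi_0 + 1/10*pi_1 + 1/5*pi_2
with normalization: pi_0 + pi_1 + pi_2 = 1.

Using the first 2 balance equations plus normalization, the linear system A*pi = b is:
  [-9/10, 4/5, 1/5] . pi = 0
  [2/5, -9/10, 3/5] . pi = 0
  [1, 1, 1] . pi = 1

Solving yields:
  pi_0 = 22/59
  pi_1 = 62/177
  pi_2 = 49/177

Verification (pi * P):
  22/59*1/10 + 62/177*4/5 + 49/177*1/5 = 22/59 = pi_0  (ok)
  22/59*2/5 + 62/177*1/10 + 49/177*3/5 = 62/177 = pi_1  (ok)
  22/59*1/2 + 62/177*1/10 + 49/177*1/5 = 49/177 = pi_2  (ok)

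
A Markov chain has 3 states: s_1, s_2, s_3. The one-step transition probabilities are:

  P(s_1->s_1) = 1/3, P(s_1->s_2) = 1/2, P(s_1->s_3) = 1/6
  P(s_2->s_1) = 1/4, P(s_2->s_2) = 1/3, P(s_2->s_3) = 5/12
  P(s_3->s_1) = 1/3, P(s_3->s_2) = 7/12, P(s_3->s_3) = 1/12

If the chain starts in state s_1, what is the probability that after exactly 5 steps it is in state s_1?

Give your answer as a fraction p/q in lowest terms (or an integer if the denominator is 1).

Answer: 36851/124416

Derivation:
Computing P^5 by repeated multiplication:
P^1 =
  s_1: [1/3, 1/2, 1/6]
  s_2: [1/4, 1/3, 5/12]
  s_3: [1/3, 7/12, 1/12]
P^2 =
  s_1: [7/24, 31/72, 5/18]
  s_2: [11/36, 23/48, 31/144]
  s_3: [41/144, 59/144, 11/36]
P^3 =
  s_1: [257/864, 65/144, 217/864]
  s_2: [169/576, 757/1728, 29/108]
  s_3: [517/1728, 395/864, 421/1728]
P^4 =
  s_1: [511/1728, 4621/10368, 2681/10368]
  s_2: [6155/20736, 1553/3456, 5263/20736]
  s_3: [3061/10368, 9209/20736, 5405/20736]
P^5 =
  s_1: [36851/124416, 229/512, 15959/62208]
  s_2: [12271/41472, 111043/248832, 64163/248832]
  s_3: [73735/248832, 111403/248832, 31847/124416]

(P^5)[s_1 -> s_1] = 36851/124416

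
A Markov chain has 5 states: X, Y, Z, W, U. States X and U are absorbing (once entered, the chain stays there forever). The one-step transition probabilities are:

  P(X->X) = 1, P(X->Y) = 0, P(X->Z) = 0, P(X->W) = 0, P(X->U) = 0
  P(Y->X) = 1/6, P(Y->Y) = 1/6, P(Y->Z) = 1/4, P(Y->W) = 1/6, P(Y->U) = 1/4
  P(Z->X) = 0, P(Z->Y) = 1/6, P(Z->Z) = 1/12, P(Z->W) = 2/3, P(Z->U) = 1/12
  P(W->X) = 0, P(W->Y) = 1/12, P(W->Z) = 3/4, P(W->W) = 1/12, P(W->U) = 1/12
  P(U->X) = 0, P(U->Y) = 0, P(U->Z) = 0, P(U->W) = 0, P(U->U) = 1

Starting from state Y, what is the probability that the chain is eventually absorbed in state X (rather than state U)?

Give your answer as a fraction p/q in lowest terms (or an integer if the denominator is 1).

Answer: 49/171

Derivation:
Let a_i = P(absorbed in X | start in state i).
Boundary conditions: a_X = 1, a_U = 0.
For each transient state i, a_i = sum_j P(i->j) * a_j:
  a_Y = 1/6*a_X + 1/6*a_Y + 1/4*a_Z + 1/6*a_W + 1/4*a_U
  a_Z = 0*a_X + 1/6*a_Y + 1/12*a_Z + 2/3*a_W + 1/12*a_U
  a_W = 0*a_X + 1/12*a_Y + 3/4*a_Z + 1/12*a_W + 1/12*a_U

Substituting a_X = 1 and a_U = 0, rearrange to (I - Q) a = r where r[i] = P(i -> X):
  [5/6, -1/4, -1/6] . (a_Y, a_Z, a_W) = 1/6
  [-1/6, 11/12, -2/3] . (a_Y, a_Z, a_W) = 0
  [-1/12, -3/4, 11/12] . (a_Y, a_Z, a_W) = 0

Solving yields:
  a_Y = 49/171
  a_Z = 10/57
  a_W = 29/171

Starting state is Y, so the absorption probability is a_Y = 49/171.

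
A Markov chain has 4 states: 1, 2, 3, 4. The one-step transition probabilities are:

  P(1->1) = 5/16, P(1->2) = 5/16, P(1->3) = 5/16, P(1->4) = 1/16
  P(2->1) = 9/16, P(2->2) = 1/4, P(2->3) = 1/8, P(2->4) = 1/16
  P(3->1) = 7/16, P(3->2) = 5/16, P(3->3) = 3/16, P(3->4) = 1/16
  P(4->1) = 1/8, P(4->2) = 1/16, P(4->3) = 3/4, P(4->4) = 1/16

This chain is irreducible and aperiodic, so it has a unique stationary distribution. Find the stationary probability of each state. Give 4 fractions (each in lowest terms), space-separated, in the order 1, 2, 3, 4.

Answer: 219/544 19/68 139/544 1/16

Derivation:
The stationary distribution satisfies pi = pi * P, i.e.:
  pi_1 = 5/16*pi_1 + 9/16*pi_2 + 7/16*pi_3 + 1/8*pi_4
  pi_2 = 5/16*pi_1 + 1/4*pi_2 + 5/16*pi_3 + 1/16*pi_4
  pi_3 = 5/16*pi_1 + 1/8*pi_2 + 3/16*pi_3 + 3/4*pi_4
  pi_4 = 1/16*pi_1 + 1/16*pi_2 + 1/16*pi_3 + 1/16*pi_4
with normalization: pi_1 + pi_2 + pi_3 + pi_4 = 1.

Using the first 3 balance equations plus normalization, the linear system A*pi = b is:
  [-11/16, 9/16, 7/16, 1/8] . pi = 0
  [5/16, -3/4, 5/16, 1/16] . pi = 0
  [5/16, 1/8, -13/16, 3/4] . pi = 0
  [1, 1, 1, 1] . pi = 1

Solving yields:
  pi_1 = 219/544
  pi_2 = 19/68
  pi_3 = 139/544
  pi_4 = 1/16

Verification (pi * P):
  219/544*5/16 + 19/68*9/16 + 139/544*7/16 + 1/16*1/8 = 219/544 = pi_1  (ok)
  219/544*5/16 + 19/68*1/4 + 139/544*5/16 + 1/16*1/16 = 19/68 = pi_2  (ok)
  219/544*5/16 + 19/68*1/8 + 139/544*3/16 + 1/16*3/4 = 139/544 = pi_3  (ok)
  219/544*1/16 + 19/68*1/16 + 139/544*1/16 + 1/16*1/16 = 1/16 = pi_4  (ok)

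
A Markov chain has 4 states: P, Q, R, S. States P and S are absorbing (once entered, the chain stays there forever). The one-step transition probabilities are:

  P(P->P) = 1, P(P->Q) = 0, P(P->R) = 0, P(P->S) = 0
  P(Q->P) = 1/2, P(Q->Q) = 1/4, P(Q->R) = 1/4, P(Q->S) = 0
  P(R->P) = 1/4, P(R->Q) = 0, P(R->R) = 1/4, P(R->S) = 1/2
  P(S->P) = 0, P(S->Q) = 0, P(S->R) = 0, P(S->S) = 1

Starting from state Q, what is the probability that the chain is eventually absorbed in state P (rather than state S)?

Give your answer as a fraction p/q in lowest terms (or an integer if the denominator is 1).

Let a_i = P(absorbed in P | start in state i).
Boundary conditions: a_P = 1, a_S = 0.
For each transient state i, a_i = sum_j P(i->j) * a_j:
  a_Q = 1/2*a_P + 1/4*a_Q + 1/4*a_R + 0*a_S
  a_R = 1/4*a_P + 0*a_Q + 1/4*a_R + 1/2*a_S

Substituting a_P = 1 and a_S = 0, rearrange to (I - Q) a = r where r[i] = P(i -> P):
  [3/4, -1/4] . (a_Q, a_R) = 1/2
  [0, 3/4] . (a_Q, a_R) = 1/4

Solving yields:
  a_Q = 7/9
  a_R = 1/3

Starting state is Q, so the absorption probability is a_Q = 7/9.

Answer: 7/9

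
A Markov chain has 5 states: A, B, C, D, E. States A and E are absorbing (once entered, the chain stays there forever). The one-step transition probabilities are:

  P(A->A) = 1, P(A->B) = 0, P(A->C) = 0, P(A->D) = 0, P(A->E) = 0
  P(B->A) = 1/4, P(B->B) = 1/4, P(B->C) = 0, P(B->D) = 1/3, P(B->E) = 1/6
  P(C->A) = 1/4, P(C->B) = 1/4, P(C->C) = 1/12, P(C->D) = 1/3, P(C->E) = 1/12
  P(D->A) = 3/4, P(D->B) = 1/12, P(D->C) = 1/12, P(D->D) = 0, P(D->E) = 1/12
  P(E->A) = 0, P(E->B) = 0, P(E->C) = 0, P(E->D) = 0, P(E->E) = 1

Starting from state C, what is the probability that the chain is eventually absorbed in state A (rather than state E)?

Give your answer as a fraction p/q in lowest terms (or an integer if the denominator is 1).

Answer: 108/137

Derivation:
Let a_i = P(absorbed in A | start in state i).
Boundary conditions: a_A = 1, a_E = 0.
For each transient state i, a_i = sum_j P(i->j) * a_j:
  a_B = 1/4*a_A + 1/4*a_B + 0*a_C + 1/3*a_D + 1/6*a_E
  a_C = 1/4*a_A + 1/4*a_B + 1/12*a_C + 1/3*a_D + 1/12*a_E
  a_D = 3/4*a_A + 1/12*a_B + 1/12*a_C + 0*a_D + 1/12*a_E

Substituting a_A = 1 and a_E = 0, rearrange to (I - Q) a = r where r[i] = P(i -> A):
  [3/4, 0, -1/3] . (a_B, a_C, a_D) = 1/4
  [-1/4, 11/12, -1/3] . (a_B, a_C, a_D) = 1/4
  [-1/12, -1/12, 1] . (a_B, a_C, a_D) = 3/4

Solving yields:
  a_B = 99/137
  a_C = 108/137
  a_D = 120/137

Starting state is C, so the absorption probability is a_C = 108/137.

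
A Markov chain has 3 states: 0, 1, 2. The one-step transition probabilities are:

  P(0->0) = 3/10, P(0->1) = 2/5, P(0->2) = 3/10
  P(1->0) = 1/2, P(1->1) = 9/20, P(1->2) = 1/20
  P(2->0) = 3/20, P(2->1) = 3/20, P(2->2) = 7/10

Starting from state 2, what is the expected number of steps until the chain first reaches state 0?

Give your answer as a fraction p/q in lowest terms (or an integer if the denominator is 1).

Let h_i = expected steps to first reach 0 from state i.
Boundary: h_0 = 0.
First-step equations for the other states:
  h_1 = 1 + 1/2*h_0 + 9/20*h_1 + 1/20*h_2
  h_2 = 1 + 3/20*h_0 + 3/20*h_1 + 7/10*h_2

Substituting h_0 = 0 and rearranging gives the linear system (I - Q) h = 1:
  [11/20, -1/20] . (h_1, h_2) = 1
  [-3/20, 3/10] . (h_1, h_2) = 1

Solving yields:
  h_1 = 20/9
  h_2 = 40/9

Starting state is 2, so the expected hitting time is h_2 = 40/9.

Answer: 40/9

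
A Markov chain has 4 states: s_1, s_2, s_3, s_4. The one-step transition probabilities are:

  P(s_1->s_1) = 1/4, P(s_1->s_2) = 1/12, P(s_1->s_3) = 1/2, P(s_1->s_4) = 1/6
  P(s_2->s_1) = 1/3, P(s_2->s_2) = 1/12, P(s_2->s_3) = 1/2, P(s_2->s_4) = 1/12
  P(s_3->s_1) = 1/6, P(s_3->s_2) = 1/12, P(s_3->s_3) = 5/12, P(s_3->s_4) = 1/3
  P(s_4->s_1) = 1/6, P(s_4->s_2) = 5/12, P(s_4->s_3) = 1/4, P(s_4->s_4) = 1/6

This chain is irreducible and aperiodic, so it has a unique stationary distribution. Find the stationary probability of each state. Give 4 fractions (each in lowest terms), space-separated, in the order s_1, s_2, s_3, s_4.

Answer: 105/499 157/998 819/1996 443/1996

Derivation:
The stationary distribution satisfies pi = pi * P, i.e.:
  pi_s_1 = 1/4*pi_s_1 + 1/3*pi_s_2 + 1/6*pi_s_3 + 1/6*pi_s_4
  pi_s_2 = 1/12*pi_s_1 + 1/12*pi_s_2 + 1/12*pi_s_3 + 5/12*pi_s_4
  pi_s_3 = 1/2*pi_s_1 + 1/2*pi_s_2 + 5/12*pi_s_3 + 1/4*pi_s_4
  pi_s_4 = 1/6*pi_s_1 + 1/12*pi_s_2 + 1/3*pi_s_3 + 1/6*pi_s_4
with normalization: pi_s_1 + pi_s_2 + pi_s_3 + pi_s_4 = 1.

Using the first 3 balance equations plus normalization, the linear system A*pi = b is:
  [-3/4, 1/3, 1/6, 1/6] . pi = 0
  [1/12, -11/12, 1/12, 5/12] . pi = 0
  [1/2, 1/2, -7/12, 1/4] . pi = 0
  [1, 1, 1, 1] . pi = 1

Solving yields:
  pi_s_1 = 105/499
  pi_s_2 = 157/998
  pi_s_3 = 819/1996
  pi_s_4 = 443/1996

Verification (pi * P):
  105/499*1/4 + 157/998*1/3 + 819/1996*1/6 + 443/1996*1/6 = 105/499 = pi_s_1  (ok)
  105/499*1/12 + 157/998*1/12 + 819/1996*1/12 + 443/1996*5/12 = 157/998 = pi_s_2  (ok)
  105/499*1/2 + 157/998*1/2 + 819/1996*5/12 + 443/1996*1/4 = 819/1996 = pi_s_3  (ok)
  105/499*1/6 + 157/998*1/12 + 819/1996*1/3 + 443/1996*1/6 = 443/1996 = pi_s_4  (ok)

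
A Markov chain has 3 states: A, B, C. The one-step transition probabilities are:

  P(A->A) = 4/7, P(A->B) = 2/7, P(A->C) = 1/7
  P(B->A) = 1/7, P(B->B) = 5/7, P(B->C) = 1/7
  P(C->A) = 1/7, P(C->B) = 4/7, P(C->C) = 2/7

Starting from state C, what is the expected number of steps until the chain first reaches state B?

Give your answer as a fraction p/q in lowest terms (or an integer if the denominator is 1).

Answer: 2

Derivation:
Let h_i = expected steps to first reach B from state i.
Boundary: h_B = 0.
First-step equations for the other states:
  h_A = 1 + 4/7*h_A + 2/7*h_B + 1/7*h_C
  h_C = 1 + 1/7*h_A + 4/7*h_B + 2/7*h_C

Substituting h_B = 0 and rearranging gives the linear system (I - Q) h = 1:
  [3/7, -1/7] . (h_A, h_C) = 1
  [-1/7, 5/7] . (h_A, h_C) = 1

Solving yields:
  h_A = 3
  h_C = 2

Starting state is C, so the expected hitting time is h_C = 2.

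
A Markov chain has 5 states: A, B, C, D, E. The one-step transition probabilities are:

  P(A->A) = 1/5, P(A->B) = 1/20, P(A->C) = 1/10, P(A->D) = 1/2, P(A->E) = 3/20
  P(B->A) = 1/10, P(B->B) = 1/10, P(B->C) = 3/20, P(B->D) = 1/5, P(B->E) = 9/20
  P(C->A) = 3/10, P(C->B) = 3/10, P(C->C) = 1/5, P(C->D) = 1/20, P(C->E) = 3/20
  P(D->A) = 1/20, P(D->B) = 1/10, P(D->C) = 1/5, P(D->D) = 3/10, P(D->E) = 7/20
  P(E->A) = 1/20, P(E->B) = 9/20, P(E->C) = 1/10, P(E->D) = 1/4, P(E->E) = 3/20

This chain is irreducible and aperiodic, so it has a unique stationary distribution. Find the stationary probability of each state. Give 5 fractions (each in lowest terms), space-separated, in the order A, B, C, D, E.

The stationary distribution satisfies pi = pi * P, i.e.:
  pi_A = 1/5*pi_A + 1/10*pi_B + 3/10*pi_C + 1/20*pi_D + 1/20*pi_E
  pi_B = 1/20*pi_A + 1/10*pi_B + 3/10*pi_C + 1/10*pi_D + 9/20*pi_E
  pi_C = 1/10*pi_A + 3/20*pi_B + 1/5*pi_C + 1/5*pi_D + 1/10*pi_E
  pi_D = 1/2*pi_A + 1/5*pi_B + 1/20*pi_C + 3/10*pi_D + 1/4*pi_E
  pi_E = 3/20*pi_A + 9/20*pi_B + 3/20*pi_C + 7/20*pi_D + 3/20*pi_E
with normalization: pi_A + pi_B + pi_C + pi_D + pi_E = 1.

Using the first 4 balance equations plus normalization, the linear system A*pi = b is:
  [-4/5, 1/10, 3/10, 1/20, 1/20] . pi = 0
  [1/20, -9/10, 3/10, 1/10, 9/20] . pi = 0
  [1/10, 3/20, -4/5, 1/5, 1/10] . pi = 0
  [1/2, 1/5, 1/20, -7/10, 1/4] . pi = 0
  [1, 1, 1, 1, 1] . pi = 1

Solving yields:
  pi_A = 18779/161864
  pi_B = 8791/40466
  pi_C = 24443/161864
  pi_D = 40541/161864
  pi_E = 42937/161864

Verification (pi * P):
  18779/161864*1/5 + 8791/40466*1/10 + 24443/161864*3/10 + 40541/161864*1/20 + 42937/161864*1/20 = 18779/161864 = pi_A  (ok)
  18779/161864*1/20 + 8791/40466*1/10 + 24443/161864*3/10 + 40541/161864*1/10 + 42937/161864*9/20 = 8791/40466 = pi_B  (ok)
  18779/161864*1/10 + 8791/40466*3/20 + 24443/161864*1/5 + 40541/161864*1/5 + 42937/161864*1/10 = 24443/161864 = pi_C  (ok)
  18779/161864*1/2 + 8791/40466*1/5 + 24443/161864*1/20 + 40541/161864*3/10 + 42937/161864*1/4 = 40541/161864 = pi_D  (ok)
  18779/161864*3/20 + 8791/40466*9/20 + 24443/161864*3/20 + 40541/161864*7/20 + 42937/161864*3/20 = 42937/161864 = pi_E  (ok)

Answer: 18779/161864 8791/40466 24443/161864 40541/161864 42937/161864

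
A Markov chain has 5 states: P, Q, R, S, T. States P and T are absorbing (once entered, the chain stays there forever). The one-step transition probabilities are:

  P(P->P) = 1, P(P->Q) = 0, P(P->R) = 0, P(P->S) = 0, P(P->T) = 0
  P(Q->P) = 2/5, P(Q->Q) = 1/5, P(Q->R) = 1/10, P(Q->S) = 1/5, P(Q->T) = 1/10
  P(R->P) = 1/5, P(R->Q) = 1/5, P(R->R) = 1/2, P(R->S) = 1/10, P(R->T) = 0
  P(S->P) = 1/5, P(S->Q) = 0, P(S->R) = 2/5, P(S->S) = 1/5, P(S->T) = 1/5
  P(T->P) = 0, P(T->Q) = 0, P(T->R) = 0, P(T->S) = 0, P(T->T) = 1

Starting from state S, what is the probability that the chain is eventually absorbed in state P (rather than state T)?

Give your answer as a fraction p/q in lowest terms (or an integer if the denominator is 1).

Answer: 43/64

Derivation:
Let a_i = P(absorbed in P | start in state i).
Boundary conditions: a_P = 1, a_T = 0.
For each transient state i, a_i = sum_j P(i->j) * a_j:
  a_Q = 2/5*a_P + 1/5*a_Q + 1/10*a_R + 1/5*a_S + 1/10*a_T
  a_R = 1/5*a_P + 1/5*a_Q + 1/2*a_R + 1/10*a_S + 0*a_T
  a_S = 1/5*a_P + 0*a_Q + 2/5*a_R + 1/5*a_S + 1/5*a_T

Substituting a_P = 1 and a_T = 0, rearrange to (I - Q) a = r where r[i] = P(i -> P):
  [4/5, -1/10, -1/5] . (a_Q, a_R, a_S) = 2/5
  [-1/5, 1/2, -1/10] . (a_Q, a_R, a_S) = 1/5
  [0, -2/5, 4/5] . (a_Q, a_R, a_S) = 1/5

Solving yields:
  a_Q = 99/128
  a_R = 27/32
  a_S = 43/64

Starting state is S, so the absorption probability is a_S = 43/64.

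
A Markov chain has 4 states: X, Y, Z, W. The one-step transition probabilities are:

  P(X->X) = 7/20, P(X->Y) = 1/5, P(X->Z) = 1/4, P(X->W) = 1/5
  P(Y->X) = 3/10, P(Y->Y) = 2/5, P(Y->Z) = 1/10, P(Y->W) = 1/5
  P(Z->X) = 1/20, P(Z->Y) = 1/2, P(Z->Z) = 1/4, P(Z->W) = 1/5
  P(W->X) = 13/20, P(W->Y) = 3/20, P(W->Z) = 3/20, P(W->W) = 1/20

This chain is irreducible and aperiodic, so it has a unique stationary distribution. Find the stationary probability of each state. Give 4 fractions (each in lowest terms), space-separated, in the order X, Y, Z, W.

The stationary distribution satisfies pi = pi * P, i.e.:
  pi_X = 7/20*pi_X + 3/10*pi_Y + 1/20*pi_Z + 13/20*pi_W
  pi_Y = 1/5*pi_X + 2/5*pi_Y + 1/2*pi_Z + 3/20*pi_W
  pi_Z = 1/4*pi_X + 1/10*pi_Y + 1/4*pi_Z + 3/20*pi_W
  pi_W = 1/5*pi_X + 1/5*pi_Y + 1/5*pi_Z + 1/20*pi_W
with normalization: pi_X + pi_Y + pi_Z + pi_W = 1.

Using the first 3 balance equations plus normalization, the linear system A*pi = b is:
  [-13/20, 3/10, 1/20, 13/20] . pi = 0
  [1/5, -3/5, 1/2, 3/20] . pi = 0
  [1/4, 1/10, -3/4, 3/20] . pi = 0
  [1, 1, 1, 1] . pi = 1

Solving yields:
  pi_X = 1286/3887
  pi_Y = 1201/3887
  pi_Z = 724/3887
  pi_W = 4/23

Verification (pi * P):
  1286/3887*7/20 + 1201/3887*3/10 + 724/3887*1/20 + 4/23*13/20 = 1286/3887 = pi_X  (ok)
  1286/3887*1/5 + 1201/3887*2/5 + 724/3887*1/2 + 4/23*3/20 = 1201/3887 = pi_Y  (ok)
  1286/3887*1/4 + 1201/3887*1/10 + 724/3887*1/4 + 4/23*3/20 = 724/3887 = pi_Z  (ok)
  1286/3887*1/5 + 1201/3887*1/5 + 724/3887*1/5 + 4/23*1/20 = 4/23 = pi_W  (ok)

Answer: 1286/3887 1201/3887 724/3887 4/23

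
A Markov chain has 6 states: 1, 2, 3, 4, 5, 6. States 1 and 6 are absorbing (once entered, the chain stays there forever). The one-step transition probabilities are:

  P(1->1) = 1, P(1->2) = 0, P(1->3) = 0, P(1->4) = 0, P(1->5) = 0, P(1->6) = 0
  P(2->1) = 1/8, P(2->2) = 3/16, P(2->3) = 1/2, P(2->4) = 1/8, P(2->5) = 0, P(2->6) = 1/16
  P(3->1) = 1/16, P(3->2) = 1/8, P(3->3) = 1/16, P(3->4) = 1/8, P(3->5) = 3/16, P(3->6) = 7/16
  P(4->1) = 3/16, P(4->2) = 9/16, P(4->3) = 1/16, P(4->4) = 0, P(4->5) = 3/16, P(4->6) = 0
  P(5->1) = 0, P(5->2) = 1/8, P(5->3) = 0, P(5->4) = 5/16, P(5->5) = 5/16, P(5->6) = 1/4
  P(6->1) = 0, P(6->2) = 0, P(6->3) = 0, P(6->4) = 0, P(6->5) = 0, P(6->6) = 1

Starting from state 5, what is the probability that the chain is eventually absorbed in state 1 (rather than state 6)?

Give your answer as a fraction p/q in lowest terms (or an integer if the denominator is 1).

Let a_i = P(absorbed in 1 | start in state i).
Boundary conditions: a_1 = 1, a_6 = 0.
For each transient state i, a_i = sum_j P(i->j) * a_j:
  a_2 = 1/8*a_1 + 3/16*a_2 + 1/2*a_3 + 1/8*a_4 + 0*a_5 + 1/16*a_6
  a_3 = 1/16*a_1 + 1/8*a_2 + 1/16*a_3 + 1/8*a_4 + 3/16*a_5 + 7/16*a_6
  a_4 = 3/16*a_1 + 9/16*a_2 + 1/16*a_3 + 0*a_4 + 3/16*a_5 + 0*a_6
  a_5 = 0*a_1 + 1/8*a_2 + 0*a_3 + 5/16*a_4 + 5/16*a_5 + 1/4*a_6

Substituting a_1 = 1 and a_6 = 0, rearrange to (I - Q) a = r where r[i] = P(i -> 1):
  [13/16, -1/2, -1/8, 0] . (a_2, a_3, a_4, a_5) = 1/8
  [-1/8, 15/16, -1/8, -3/16] . (a_2, a_3, a_4, a_5) = 1/16
  [-9/16, -1/16, 1, -3/16] . (a_2, a_3, a_4, a_5) = 3/16
  [-1/8, 0, -5/16, 11/16] . (a_2, a_3, a_4, a_5) = 0

Solving yields:
  a_2 = 1986/5401
  a_3 = 1255/5401
  a_4 = 2488/5401
  a_5 = 1492/5401

Starting state is 5, so the absorption probability is a_5 = 1492/5401.

Answer: 1492/5401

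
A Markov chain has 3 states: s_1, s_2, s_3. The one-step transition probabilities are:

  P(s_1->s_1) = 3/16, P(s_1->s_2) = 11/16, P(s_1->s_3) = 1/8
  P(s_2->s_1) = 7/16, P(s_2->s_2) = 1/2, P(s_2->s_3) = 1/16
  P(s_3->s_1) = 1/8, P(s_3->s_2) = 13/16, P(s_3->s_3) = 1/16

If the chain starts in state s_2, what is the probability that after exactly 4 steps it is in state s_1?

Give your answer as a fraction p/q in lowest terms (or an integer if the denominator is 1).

Computing P^4 by repeated multiplication:
P^1 =
  s_1: [3/16, 11/16, 1/8]
  s_2: [7/16, 1/2, 1/16]
  s_3: [1/8, 13/16, 1/16]
P^2 =
  s_1: [45/128, 147/256, 19/256]
  s_2: [79/256, 77/128, 23/256]
  s_3: [99/256, 139/256, 9/128]
P^3 =
  s_1: [1337/4096, 2413/4096, 173/2048]
  s_2: [1361/4096, 75/128, 335/4096]
  s_3: [653/2048, 2435/4096, 355/4096]
P^4 =
  s_1: [10797/32768, 38509/65536, 5433/65536]
  s_2: [21553/65536, 19263/32768, 5457/65536]
  s_3: [21673/65536, 38461/65536, 2701/32768]

(P^4)[s_2 -> s_1] = 21553/65536

Answer: 21553/65536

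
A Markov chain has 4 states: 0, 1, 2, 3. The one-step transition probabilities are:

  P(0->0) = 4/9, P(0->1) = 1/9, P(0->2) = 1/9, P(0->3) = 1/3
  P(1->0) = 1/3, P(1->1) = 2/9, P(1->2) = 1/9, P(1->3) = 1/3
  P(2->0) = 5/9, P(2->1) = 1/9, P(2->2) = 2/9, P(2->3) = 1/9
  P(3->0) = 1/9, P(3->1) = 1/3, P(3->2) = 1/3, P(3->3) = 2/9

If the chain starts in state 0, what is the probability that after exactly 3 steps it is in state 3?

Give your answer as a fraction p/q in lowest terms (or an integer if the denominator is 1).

Answer: 7/27

Derivation:
Computing P^3 by repeated multiplication:
P^1 =
  0: [4/9, 1/9, 1/9, 1/3]
  1: [1/3, 2/9, 1/9, 1/3]
  2: [5/9, 1/9, 2/9, 1/9]
  3: [1/9, 1/3, 1/3, 2/9]
P^2 =
  0: [1/3, 16/81, 16/81, 22/81]
  1: [26/81, 17/81, 16/81, 22/81]
  2: [34/81, 4/27, 13/81, 22/81]
  3: [10/27, 16/81, 16/81, 19/81]
P^3 =
  0: [86/243, 47/243, 47/243, 7/27]
  1: [257/729, 142/729, 47/243, 7/27]
  2: [259/729, 137/729, 46/243, 65/243]
  3: [89/243, 5/27, 5/27, 64/243]

(P^3)[0 -> 3] = 7/27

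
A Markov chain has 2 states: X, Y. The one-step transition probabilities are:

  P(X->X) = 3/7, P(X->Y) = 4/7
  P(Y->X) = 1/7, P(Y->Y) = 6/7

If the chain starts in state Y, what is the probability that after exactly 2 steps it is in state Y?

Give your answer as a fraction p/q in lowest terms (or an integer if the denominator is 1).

Computing P^2 by repeated multiplication:
P^1 =
  X: [3/7, 4/7]
  Y: [1/7, 6/7]
P^2 =
  X: [13/49, 36/49]
  Y: [9/49, 40/49]

(P^2)[Y -> Y] = 40/49

Answer: 40/49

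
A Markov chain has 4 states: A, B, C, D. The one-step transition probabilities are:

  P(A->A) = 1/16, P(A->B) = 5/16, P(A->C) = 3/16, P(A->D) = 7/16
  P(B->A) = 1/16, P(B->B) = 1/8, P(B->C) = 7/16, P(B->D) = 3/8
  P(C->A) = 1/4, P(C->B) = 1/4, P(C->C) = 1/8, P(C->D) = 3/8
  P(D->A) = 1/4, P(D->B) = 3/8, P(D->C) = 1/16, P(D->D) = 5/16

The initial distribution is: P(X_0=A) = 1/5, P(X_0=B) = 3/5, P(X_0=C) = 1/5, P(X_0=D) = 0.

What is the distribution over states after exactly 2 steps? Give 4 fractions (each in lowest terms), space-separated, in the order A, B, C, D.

Propagating the distribution step by step (d_{t+1} = d_t * P):
d_0 = (A=1/5, B=3/5, C=1/5, D=0)
  d_1[A] = 1/5*1/16 + 3/5*1/16 + 1/5*1/4 + 0*1/4 = 1/10
  d_1[B] = 1/5*5/16 + 3/5*1/8 + 1/5*1/4 + 0*3/8 = 3/16
  d_1[C] = 1/5*3/16 + 3/5*7/16 + 1/5*1/8 + 0*1/16 = 13/40
  d_1[D] = 1/5*7/16 + 3/5*3/8 + 1/5*3/8 + 0*5/16 = 31/80
d_1 = (A=1/10, B=3/16, C=13/40, D=31/80)
  d_2[A] = 1/10*1/16 + 3/16*1/16 + 13/40*1/4 + 31/80*1/4 = 251/1280
  d_2[B] = 1/10*5/16 + 3/16*1/8 + 13/40*1/4 + 31/80*3/8 = 9/32
  d_2[C] = 1/10*3/16 + 3/16*7/16 + 13/40*1/8 + 31/80*1/16 = 53/320
  d_2[D] = 1/10*7/16 + 3/16*3/8 + 13/40*3/8 + 31/80*5/16 = 457/1280
d_2 = (A=251/1280, B=9/32, C=53/320, D=457/1280)

Answer: 251/1280 9/32 53/320 457/1280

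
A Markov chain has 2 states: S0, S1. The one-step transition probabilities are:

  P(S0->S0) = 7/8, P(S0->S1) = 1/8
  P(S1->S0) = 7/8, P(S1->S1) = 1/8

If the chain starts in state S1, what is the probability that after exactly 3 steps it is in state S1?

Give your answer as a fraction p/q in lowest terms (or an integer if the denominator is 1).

Answer: 1/8

Derivation:
Computing P^3 by repeated multiplication:
P^1 =
  S0: [7/8, 1/8]
  S1: [7/8, 1/8]
P^2 =
  S0: [7/8, 1/8]
  S1: [7/8, 1/8]
P^3 =
  S0: [7/8, 1/8]
  S1: [7/8, 1/8]

(P^3)[S1 -> S1] = 1/8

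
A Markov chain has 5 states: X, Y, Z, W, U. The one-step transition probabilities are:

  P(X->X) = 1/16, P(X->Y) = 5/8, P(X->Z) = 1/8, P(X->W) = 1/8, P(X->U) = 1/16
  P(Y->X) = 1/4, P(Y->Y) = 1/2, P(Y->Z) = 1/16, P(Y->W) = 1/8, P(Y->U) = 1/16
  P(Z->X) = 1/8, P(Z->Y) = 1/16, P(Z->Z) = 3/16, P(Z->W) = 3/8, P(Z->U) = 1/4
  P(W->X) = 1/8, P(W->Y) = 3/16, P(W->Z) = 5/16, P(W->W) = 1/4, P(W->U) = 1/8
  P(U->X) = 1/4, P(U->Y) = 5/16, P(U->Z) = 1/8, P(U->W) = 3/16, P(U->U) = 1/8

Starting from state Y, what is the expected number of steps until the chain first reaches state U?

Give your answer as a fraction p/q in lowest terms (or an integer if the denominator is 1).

Answer: 27648/2747

Derivation:
Let h_i = expected steps to first reach U from state i.
Boundary: h_U = 0.
First-step equations for the other states:
  h_X = 1 + 1/16*h_X + 5/8*h_Y + 1/8*h_Z + 1/8*h_W + 1/16*h_U
  h_Y = 1 + 1/4*h_X + 1/2*h_Y + 1/16*h_Z + 1/8*h_W + 1/16*h_U
  h_Z = 1 + 1/8*h_X + 1/16*h_Y + 3/16*h_Z + 3/8*h_W + 1/4*h_U
  h_W = 1 + 1/8*h_X + 3/16*h_Y + 5/16*h_Z + 1/4*h_W + 1/8*h_U

Substituting h_U = 0 and rearranging gives the linear system (I - Q) h = 1:
  [15/16, -5/8, -1/8, -1/8] . (h_X, h_Y, h_Z, h_W) = 1
  [-1/4, 1/2, -1/16, -1/8] . (h_X, h_Y, h_Z, h_W) = 1
  [-1/8, -1/16, 13/16, -3/8] . (h_X, h_Y, h_Z, h_W) = 1
  [-1/8, -3/16, -5/16, 3/4] . (h_X, h_Y, h_Z, h_W) = 1

Solving yields:
  h_X = 27280/2747
  h_Y = 27648/2747
  h_Z = 20656/2747
  h_W = 23728/2747

Starting state is Y, so the expected hitting time is h_Y = 27648/2747.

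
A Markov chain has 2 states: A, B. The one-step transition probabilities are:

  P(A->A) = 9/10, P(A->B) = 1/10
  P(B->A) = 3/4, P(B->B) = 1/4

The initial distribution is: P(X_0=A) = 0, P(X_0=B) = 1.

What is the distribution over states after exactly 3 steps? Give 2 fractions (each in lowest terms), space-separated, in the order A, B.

Answer: 1407/1600 193/1600

Derivation:
Propagating the distribution step by step (d_{t+1} = d_t * P):
d_0 = (A=0, B=1)
  d_1[A] = 0*9/10 + 1*3/4 = 3/4
  d_1[B] = 0*1/10 + 1*1/4 = 1/4
d_1 = (A=3/4, B=1/4)
  d_2[A] = 3/4*9/10 + 1/4*3/4 = 69/80
  d_2[B] = 3/4*1/10 + 1/4*1/4 = 11/80
d_2 = (A=69/80, B=11/80)
  d_3[A] = 69/80*9/10 + 11/80*3/4 = 1407/1600
  d_3[B] = 69/80*1/10 + 11/80*1/4 = 193/1600
d_3 = (A=1407/1600, B=193/1600)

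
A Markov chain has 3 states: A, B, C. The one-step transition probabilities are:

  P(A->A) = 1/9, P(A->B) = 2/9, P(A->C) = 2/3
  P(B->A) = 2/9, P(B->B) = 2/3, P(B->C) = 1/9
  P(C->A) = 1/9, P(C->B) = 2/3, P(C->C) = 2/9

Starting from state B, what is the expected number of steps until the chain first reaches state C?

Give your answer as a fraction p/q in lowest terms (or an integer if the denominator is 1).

Answer: 9/2

Derivation:
Let h_i = expected steps to first reach C from state i.
Boundary: h_C = 0.
First-step equations for the other states:
  h_A = 1 + 1/9*h_A + 2/9*h_B + 2/3*h_C
  h_B = 1 + 2/9*h_A + 2/3*h_B + 1/9*h_C

Substituting h_C = 0 and rearranging gives the linear system (I - Q) h = 1:
  [8/9, -2/9] . (h_A, h_B) = 1
  [-2/9, 1/3] . (h_A, h_B) = 1

Solving yields:
  h_A = 9/4
  h_B = 9/2

Starting state is B, so the expected hitting time is h_B = 9/2.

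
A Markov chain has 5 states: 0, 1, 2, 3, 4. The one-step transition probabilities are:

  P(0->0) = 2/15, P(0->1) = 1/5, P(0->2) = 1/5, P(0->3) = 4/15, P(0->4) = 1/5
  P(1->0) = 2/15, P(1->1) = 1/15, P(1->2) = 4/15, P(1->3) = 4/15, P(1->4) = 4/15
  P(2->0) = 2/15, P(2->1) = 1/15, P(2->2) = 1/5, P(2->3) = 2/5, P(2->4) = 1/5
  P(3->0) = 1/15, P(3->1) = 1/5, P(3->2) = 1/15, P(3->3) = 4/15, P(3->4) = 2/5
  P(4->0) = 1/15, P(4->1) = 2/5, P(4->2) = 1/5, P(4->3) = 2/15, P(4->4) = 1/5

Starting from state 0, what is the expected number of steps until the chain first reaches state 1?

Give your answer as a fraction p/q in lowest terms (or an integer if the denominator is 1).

Answer: 1175/268

Derivation:
Let h_i = expected steps to first reach 1 from state i.
Boundary: h_1 = 0.
First-step equations for the other states:
  h_0 = 1 + 2/15*h_0 + 1/5*h_1 + 1/5*h_2 + 4/15*h_3 + 1/5*h_4
  h_2 = 1 + 2/15*h_0 + 1/15*h_1 + 1/5*h_2 + 2/5*h_3 + 1/5*h_4
  h_3 = 1 + 1/15*h_0 + 1/5*h_1 + 1/15*h_2 + 4/15*h_3 + 2/5*h_4
  h_4 = 1 + 1/15*h_0 + 2/5*h_1 + 1/5*h_2 + 2/15*h_3 + 1/5*h_4

Substituting h_1 = 0 and rearranging gives the linear system (I - Q) h = 1:
  [13/15, -1/5, -4/15, -1/5] . (h_0, h_2, h_3, h_4) = 1
  [-2/15, 4/5, -2/5, -1/5] . (h_0, h_2, h_3, h_4) = 1
  [-1/15, -1/15, 11/15, -2/5] . (h_0, h_2, h_3, h_4) = 1
  [-1/15, -1/5, -2/15, 4/5] . (h_0, h_2, h_3, h_4) = 1

Solving yields:
  h_0 = 1175/268
  h_2 = 1323/268
  h_3 = 555/134
  h_4 = 1423/402

Starting state is 0, so the expected hitting time is h_0 = 1175/268.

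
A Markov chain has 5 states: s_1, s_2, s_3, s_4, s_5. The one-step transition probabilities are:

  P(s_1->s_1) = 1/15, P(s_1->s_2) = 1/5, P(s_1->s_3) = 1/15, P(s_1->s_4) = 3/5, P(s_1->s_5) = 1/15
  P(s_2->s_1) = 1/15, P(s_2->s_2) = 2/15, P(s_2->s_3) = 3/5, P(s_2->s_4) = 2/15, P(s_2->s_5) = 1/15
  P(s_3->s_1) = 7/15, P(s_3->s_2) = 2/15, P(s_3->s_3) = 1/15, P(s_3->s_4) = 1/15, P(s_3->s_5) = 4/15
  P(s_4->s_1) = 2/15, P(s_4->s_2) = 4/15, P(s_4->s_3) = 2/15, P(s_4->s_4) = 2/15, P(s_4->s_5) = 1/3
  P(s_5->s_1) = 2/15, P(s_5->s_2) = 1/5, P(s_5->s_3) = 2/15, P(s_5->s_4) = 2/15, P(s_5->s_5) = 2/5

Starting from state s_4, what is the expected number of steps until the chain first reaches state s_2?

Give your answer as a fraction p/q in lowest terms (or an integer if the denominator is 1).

Let h_i = expected steps to first reach s_2 from state i.
Boundary: h_s_2 = 0.
First-step equations for the other states:
  h_s_1 = 1 + 1/15*h_s_1 + 1/5*h_s_2 + 1/15*h_s_3 + 3/5*h_s_4 + 1/15*h_s_5
  h_s_3 = 1 + 7/15*h_s_1 + 2/15*h_s_2 + 1/15*h_s_3 + 1/15*h_s_4 + 4/15*h_s_5
  h_s_4 = 1 + 2/15*h_s_1 + 4/15*h_s_2 + 2/15*h_s_3 + 2/15*h_s_4 + 1/3*h_s_5
  h_s_5 = 1 + 2/15*h_s_1 + 1/5*h_s_2 + 2/15*h_s_3 + 2/15*h_s_4 + 2/5*h_s_5

Substituting h_s_2 = 0 and rearranging gives the linear system (I - Q) h = 1:
  [14/15, -1/15, -3/5, -1/15] . (h_s_1, h_s_3, h_s_4, h_s_5) = 1
  [-7/15, 14/15, -1/15, -4/15] . (h_s_1, h_s_3, h_s_4, h_s_5) = 1
  [-2/15, -2/15, 13/15, -1/3] . (h_s_1, h_s_3, h_s_4, h_s_5) = 1
  [-2/15, -2/15, -2/15, 3/5] . (h_s_1, h_s_3, h_s_4, h_s_5) = 1

Solving yields:
  h_s_1 = 18935/4027
  h_s_3 = 20680/4027
  h_s_4 = 18270/4027
  h_s_5 = 19575/4027

Starting state is s_4, so the expected hitting time is h_s_4 = 18270/4027.

Answer: 18270/4027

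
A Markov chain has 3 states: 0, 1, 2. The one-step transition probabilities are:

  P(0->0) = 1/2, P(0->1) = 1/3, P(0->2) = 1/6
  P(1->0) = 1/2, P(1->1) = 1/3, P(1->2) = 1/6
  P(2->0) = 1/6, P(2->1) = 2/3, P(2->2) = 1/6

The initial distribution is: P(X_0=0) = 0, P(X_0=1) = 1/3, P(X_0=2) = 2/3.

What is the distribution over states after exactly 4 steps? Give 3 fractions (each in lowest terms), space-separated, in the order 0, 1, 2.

Answer: 4/9 7/18 1/6

Derivation:
Propagating the distribution step by step (d_{t+1} = d_t * P):
d_0 = (0=0, 1=1/3, 2=2/3)
  d_1[0] = 0*1/2 + 1/3*1/2 + 2/3*1/6 = 5/18
  d_1[1] = 0*1/3 + 1/3*1/3 + 2/3*2/3 = 5/9
  d_1[2] = 0*1/6 + 1/3*1/6 + 2/3*1/6 = 1/6
d_1 = (0=5/18, 1=5/9, 2=1/6)
  d_2[0] = 5/18*1/2 + 5/9*1/2 + 1/6*1/6 = 4/9
  d_2[1] = 5/18*1/3 + 5/9*1/3 + 1/6*2/3 = 7/18
  d_2[2] = 5/18*1/6 + 5/9*1/6 + 1/6*1/6 = 1/6
d_2 = (0=4/9, 1=7/18, 2=1/6)
  d_3[0] = 4/9*1/2 + 7/18*1/2 + 1/6*1/6 = 4/9
  d_3[1] = 4/9*1/3 + 7/18*1/3 + 1/6*2/3 = 7/18
  d_3[2] = 4/9*1/6 + 7/18*1/6 + 1/6*1/6 = 1/6
d_3 = (0=4/9, 1=7/18, 2=1/6)
  d_4[0] = 4/9*1/2 + 7/18*1/2 + 1/6*1/6 = 4/9
  d_4[1] = 4/9*1/3 + 7/18*1/3 + 1/6*2/3 = 7/18
  d_4[2] = 4/9*1/6 + 7/18*1/6 + 1/6*1/6 = 1/6
d_4 = (0=4/9, 1=7/18, 2=1/6)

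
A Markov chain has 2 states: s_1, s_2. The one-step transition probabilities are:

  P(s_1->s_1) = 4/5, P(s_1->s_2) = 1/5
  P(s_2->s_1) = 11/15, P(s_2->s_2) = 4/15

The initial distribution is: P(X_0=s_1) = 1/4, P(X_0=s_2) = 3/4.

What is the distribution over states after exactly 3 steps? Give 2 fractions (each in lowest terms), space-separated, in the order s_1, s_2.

Propagating the distribution step by step (d_{t+1} = d_t * P):
d_0 = (s_1=1/4, s_2=3/4)
  d_1[s_1] = 1/4*4/5 + 3/4*11/15 = 3/4
  d_1[s_2] = 1/4*1/5 + 3/4*4/15 = 1/4
d_1 = (s_1=3/4, s_2=1/4)
  d_2[s_1] = 3/4*4/5 + 1/4*11/15 = 47/60
  d_2[s_2] = 3/4*1/5 + 1/4*4/15 = 13/60
d_2 = (s_1=47/60, s_2=13/60)
  d_3[s_1] = 47/60*4/5 + 13/60*11/15 = 707/900
  d_3[s_2] = 47/60*1/5 + 13/60*4/15 = 193/900
d_3 = (s_1=707/900, s_2=193/900)

Answer: 707/900 193/900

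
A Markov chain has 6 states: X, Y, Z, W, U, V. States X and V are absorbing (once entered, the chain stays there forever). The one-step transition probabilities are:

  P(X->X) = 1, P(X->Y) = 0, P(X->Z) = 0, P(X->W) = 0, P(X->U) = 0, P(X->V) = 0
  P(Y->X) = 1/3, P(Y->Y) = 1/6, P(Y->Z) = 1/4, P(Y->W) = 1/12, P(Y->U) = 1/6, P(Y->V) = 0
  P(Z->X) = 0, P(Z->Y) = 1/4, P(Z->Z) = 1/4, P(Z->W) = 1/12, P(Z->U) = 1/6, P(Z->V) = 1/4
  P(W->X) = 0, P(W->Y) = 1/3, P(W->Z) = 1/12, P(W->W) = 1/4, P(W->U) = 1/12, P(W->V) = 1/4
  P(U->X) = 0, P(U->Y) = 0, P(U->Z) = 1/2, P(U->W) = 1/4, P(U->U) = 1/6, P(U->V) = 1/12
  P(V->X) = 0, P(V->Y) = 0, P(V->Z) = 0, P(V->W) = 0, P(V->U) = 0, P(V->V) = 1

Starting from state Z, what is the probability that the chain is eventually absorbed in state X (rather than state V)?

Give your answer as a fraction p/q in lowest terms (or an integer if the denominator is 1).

Let a_i = P(absorbed in X | start in state i).
Boundary conditions: a_X = 1, a_V = 0.
For each transient state i, a_i = sum_j P(i->j) * a_j:
  a_Y = 1/3*a_X + 1/6*a_Y + 1/4*a_Z + 1/12*a_W + 1/6*a_U + 0*a_V
  a_Z = 0*a_X + 1/4*a_Y + 1/4*a_Z + 1/12*a_W + 1/6*a_U + 1/4*a_V
  a_W = 0*a_X + 1/3*a_Y + 1/12*a_Z + 1/4*a_W + 1/12*a_U + 1/4*a_V
  a_U = 0*a_X + 0*a_Y + 1/2*a_Z + 1/4*a_W + 1/6*a_U + 1/12*a_V

Substituting a_X = 1 and a_V = 0, rearrange to (I - Q) a = r where r[i] = P(i -> X):
  [5/6, -1/4, -1/12, -1/6] . (a_Y, a_Z, a_W, a_U) = 1/3
  [-1/4, 3/4, -1/12, -1/6] . (a_Y, a_Z, a_W, a_U) = 0
  [-1/3, -1/12, 3/4, -1/12] . (a_Y, a_Z, a_W, a_U) = 0
  [0, -1/2, -1/4, 5/6] . (a_Y, a_Z, a_W, a_U) = 0

Solving yields:
  a_Y = 2612/4589
  a_Z = 100/353
  a_W = 1440/4589
  a_U = 1212/4589

Starting state is Z, so the absorption probability is a_Z = 100/353.

Answer: 100/353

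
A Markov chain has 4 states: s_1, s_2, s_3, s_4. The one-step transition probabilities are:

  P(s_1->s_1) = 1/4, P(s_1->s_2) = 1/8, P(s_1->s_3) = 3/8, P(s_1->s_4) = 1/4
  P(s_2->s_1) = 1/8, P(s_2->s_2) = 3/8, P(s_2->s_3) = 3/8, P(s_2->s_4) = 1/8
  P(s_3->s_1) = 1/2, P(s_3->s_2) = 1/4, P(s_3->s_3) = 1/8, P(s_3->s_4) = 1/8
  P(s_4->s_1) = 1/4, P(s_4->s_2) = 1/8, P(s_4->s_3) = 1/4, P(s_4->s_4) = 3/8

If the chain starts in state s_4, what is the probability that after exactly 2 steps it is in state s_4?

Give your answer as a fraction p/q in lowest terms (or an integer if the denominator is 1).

Answer: 1/4

Derivation:
Computing P^2 by repeated multiplication:
P^1 =
  s_1: [1/4, 1/8, 3/8, 1/4]
  s_2: [1/8, 3/8, 3/8, 1/8]
  s_3: [1/2, 1/4, 1/8, 1/8]
  s_4: [1/4, 1/8, 1/4, 3/8]
P^2 =
  s_1: [21/64, 13/64, 1/4, 7/32]
  s_2: [19/64, 17/64, 17/64, 11/64]
  s_3: [1/4, 13/64, 21/64, 7/32]
  s_4: [19/64, 3/16, 17/64, 1/4]

(P^2)[s_4 -> s_4] = 1/4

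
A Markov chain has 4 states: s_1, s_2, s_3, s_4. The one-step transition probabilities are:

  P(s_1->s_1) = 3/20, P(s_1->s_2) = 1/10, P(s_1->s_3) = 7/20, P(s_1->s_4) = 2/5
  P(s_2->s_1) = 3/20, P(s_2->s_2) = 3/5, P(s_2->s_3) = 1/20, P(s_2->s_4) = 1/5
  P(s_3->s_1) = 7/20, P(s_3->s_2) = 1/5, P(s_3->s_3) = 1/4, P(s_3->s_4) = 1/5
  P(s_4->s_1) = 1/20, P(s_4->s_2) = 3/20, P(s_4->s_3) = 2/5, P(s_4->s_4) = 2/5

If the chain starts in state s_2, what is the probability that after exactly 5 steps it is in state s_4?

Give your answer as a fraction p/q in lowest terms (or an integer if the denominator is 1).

Answer: 14541/50000

Derivation:
Computing P^5 by repeated multiplication:
P^1 =
  s_1: [3/20, 1/10, 7/20, 2/5]
  s_2: [3/20, 3/5, 1/20, 1/5]
  s_3: [7/20, 1/5, 1/4, 1/5]
  s_4: [1/20, 3/20, 2/5, 2/5]
P^2 =
  s_1: [9/50, 41/200, 61/200, 31/100]
  s_2: [7/50, 83/200, 7/40, 27/100]
  s_3: [9/50, 47/200, 11/40, 31/100]
  s_4: [19/100, 47/200, 57/200, 29/100]
P^3 =
  s_1: [9/50, 497/2000, 547/2000, 149/500]
  s_2: [79/500, 677/2000, 443/2000, 141/500]
  s_3: [87/500, 521/2000, 107/400, 149/500]
  s_4: [89/500, 521/2000, 531/2000, 37/125]
P^4 =
  s_1: [1749/10000, 533/2000, 263/1000, 739/2500]
  s_2: [1661/10000, 611/2000, 601/2500, 36/125]
  s_3: [1737/10000, 2719/10000, 13/50, 184/625]
  s_4: [347/2000, 679/2500, 2601/10000, 737/2500]
P^5 =
  s_1: [2163/12500, 27433/100000, 25853/100000, 2941/10000]
  s_2: [529/3125, 29119/100000, 24871/100000, 14541/50000]
  s_3: [2157/12500, 27667/100000, 5143/20000, 14681/50000]
  s_4: [8627/50000, 5531/20000, 1029/4000, 14683/50000]

(P^5)[s_2 -> s_4] = 14541/50000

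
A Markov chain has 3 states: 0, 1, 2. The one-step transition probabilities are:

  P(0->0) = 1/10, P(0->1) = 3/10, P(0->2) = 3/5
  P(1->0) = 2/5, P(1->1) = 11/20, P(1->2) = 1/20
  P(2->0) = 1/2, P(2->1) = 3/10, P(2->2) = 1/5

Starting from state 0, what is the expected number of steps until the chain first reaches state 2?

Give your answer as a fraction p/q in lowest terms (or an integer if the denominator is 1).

Let h_i = expected steps to first reach 2 from state i.
Boundary: h_2 = 0.
First-step equations for the other states:
  h_0 = 1 + 1/10*h_0 + 3/10*h_1 + 3/5*h_2
  h_1 = 1 + 2/5*h_0 + 11/20*h_1 + 1/20*h_2

Substituting h_2 = 0 and rearranging gives the linear system (I - Q) h = 1:
  [9/10, -3/10] . (h_0, h_1) = 1
  [-2/5, 9/20] . (h_0, h_1) = 1

Solving yields:
  h_0 = 50/19
  h_1 = 260/57

Starting state is 0, so the expected hitting time is h_0 = 50/19.

Answer: 50/19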